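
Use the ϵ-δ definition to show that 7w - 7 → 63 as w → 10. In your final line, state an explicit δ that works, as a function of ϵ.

δ = ϵ/7

Let ϵ > 0 be given. We need δ > 0 so that 0 < |w − 10| < δ implies |(7w - 7) − 63| < ϵ.
|(7w - 7) − 63| = |7w - 70| = 7|w − 10|.
Thus it suffices that |w − 10| < ϵ/7.
Choosing δ = ϵ/7 gives |(7w - 7) − 63| = 7|w − 10| < ϵ whenever |w − 10| < δ.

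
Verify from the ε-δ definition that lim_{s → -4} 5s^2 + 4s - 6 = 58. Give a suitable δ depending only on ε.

δ = min(1, ε/41)

Let ε > 0 be given. We want δ > 0 such that 0 < |s + 4| < δ implies |(5s^2 + 4s - 6) − 58| < ε.
(5s^2 + 4s - 6) − 58 = 5s^2 + 4s - 64 = (s + 4)(5s - 16).
So |(5s^2 + 4s - 6) − 58| = |s + 4|·|5s - 16|.
Require δ ≤ 1. Then |s + 4| < 1 gives |s| < 5, and by the triangle inequality |5s - 16| ≤ 5·5 + 16 = 41.
Hence |(5s^2 + 4s - 6) − 58| ≤ 41|s + 4| < ε provided |s + 4| < ε/41.
Choosing δ = min(1, ε/41) ensures both conditions, hence |(5s^2 + 4s - 6) − 58| < ε.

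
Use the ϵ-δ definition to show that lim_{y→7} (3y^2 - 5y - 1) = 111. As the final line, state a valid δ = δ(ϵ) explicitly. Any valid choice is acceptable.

δ = min(1, ϵ/40)

Suppose ϵ > 0. We want δ > 0 such that 0 < |y − 7| < δ implies |(3y^2 - 5y - 1) − 111| < ϵ.
(3y^2 - 5y - 1) − 111 = 3y^2 - 5y - 112 = (y − 7)(3y + 16).
So |(3y^2 - 5y - 1) − 111| = |y − 7|·|3y + 16|.
Require δ ≤ 1. Then |y − 7| < 1 gives |y| < 8, and by the triangle inequality |3y + 16| ≤ 3·8 + 16 = 40.
Hence |(3y^2 - 5y - 1) − 111| ≤ 40|y − 7| < ϵ provided |y − 7| < ϵ/40.
Take δ = min(1, ϵ/40). Then 0 < |y − 7| < δ gives both |y − 7| < 1 and |y − 7| < ϵ/40, so |(3y^2 - 5y - 1) − 111| < ϵ.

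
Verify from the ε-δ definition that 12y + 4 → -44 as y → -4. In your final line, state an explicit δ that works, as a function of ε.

Suppose ε > 0. We need δ > 0 so that 0 < |y + 4| < δ implies |(12y + 4) + 44| < ε.
|(12y + 4) + 44| = |12y + 48| = 12|y + 4|.
Thus it suffices that |y + 4| < ε/12.
Choosing δ = ε/12 gives |(12y + 4) + 44| = 12|y + 4| < ε whenever |y + 4| < δ.

δ = ε/12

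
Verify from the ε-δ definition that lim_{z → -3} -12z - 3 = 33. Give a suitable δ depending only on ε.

Let ε > 0. We need δ > 0 so that 0 < |z + 3| < δ implies |(-12z - 3) − 33| < ε.
Since (-12z - 3) − 33 = -12(z + 3), we have |(-12z - 3) − 33| = 12|z + 3|.
Thus it suffices that |z + 3| < ε/12.
Choosing δ = ε/12 gives |(-12z - 3) − 33| = 12|z + 3| < ε whenever |z + 3| < δ.

δ = ε/12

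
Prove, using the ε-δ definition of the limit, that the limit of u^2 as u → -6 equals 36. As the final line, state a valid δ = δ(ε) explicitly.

δ = min(1, ε/13)

Suppose ε > 0. We seek δ > 0 with 0 < |u + 6| < δ ⇒ |u^2 − 36| < ε.
Factor: u^2 − 36 = (u + 6)(u - 6), so |u^2 − 36| = |u + 6|·|u - 6|.
Restrict δ ≤ 1. Then |u + 6| < 1 gives |u| < 7, so by the triangle inequality |u - 6| ≤ 7 + 6 = 13.
Hence |u^2 − 36| ≤ 13|u + 6|, which is < ε once |u + 6| < ε/13.
Take δ = min(1, ε/13). If 0 < |u + 6| < δ then both bounds hold and |u^2 − 36| ≤ 13|u + 6| < 13·(ε/13) = ε.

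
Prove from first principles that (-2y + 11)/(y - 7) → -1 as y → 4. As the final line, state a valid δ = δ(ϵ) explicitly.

δ = min(3/2, (3/2)ϵ)

Suppose ϵ > 0. We want δ > 0 with 0 < |y − 4| < δ ⇒ |(-2y + 11)/(y - 7) + 1| < ϵ.
Combining over a common denominator, (-2y + 11)/(y - 7) + 1 = [(-2y + 11)·(-3) − 3·(y - 7)] / [(-3)·(y - 7)] = 3(y − 4) / ((-3)(y - 7)).
So |(-2y + 11)/(y - 7) + 1| = 3|y − 4| / (3·|y − 7|).
Restrict δ ≤ 3/2. Then |y − 4| < 3/2 gives |y − 7| = |(y − 4) + (-3)| ≥ 3 − 3/2 = 3/2.
Hence |(-2y + 11)/(y - 7) + 1| < 3|y − 4|/(3·(3/2)) = (2/3)|y − 4|, which is < ϵ once |y − 4| < (3/2)ϵ.
Take δ = min(3/2, (3/2)ϵ). Then 0 < |y − 4| < δ forces both bounds, so |(-2y + 11)/(y - 7) + 1| < ϵ.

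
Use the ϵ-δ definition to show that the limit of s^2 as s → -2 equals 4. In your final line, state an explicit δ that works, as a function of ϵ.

Suppose ϵ > 0. We seek δ > 0 with 0 < |s + 2| < δ ⇒ |s^2 − 4| < ϵ.
Factor: s^2 − 4 = (s + 2)(s - 2), so |s^2 − 4| = |s + 2|·|s - 2|.
Impose δ ≤ 1 so that |s| < 3; then |s - 2| ≤ 5.
Hence |s^2 − 4| ≤ 5|s + 2|, which is < ϵ once |s + 2| < ϵ/5.
Take δ = min(1, ϵ/5). If 0 < |s + 2| < δ then both bounds hold and |s^2 − 4| ≤ 5|s + 2| < 5·(ϵ/5) = ϵ.

δ = min(1, ϵ/5)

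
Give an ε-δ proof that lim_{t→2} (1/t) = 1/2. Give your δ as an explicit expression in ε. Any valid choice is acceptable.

δ = min(1, 2ε)

Suppose ε > 0. We seek δ > 0 such that 0 < |t − 2| < δ implies |1/t − (1/2)| < ε.
|1/t − (1/2)| = |2 − t|/(2·|t|) = |t − 2|/(2|t|).
Require δ ≤ 1 so that |t| > 2 − 1 = 1, hence 2|t| > 2.
Then |1/t − (1/2)| < |t − 2|/2, which is < ε when |t − 2| < 2ε.
Take δ = min(1, 2ε). Then 0 < |t − 2| < δ gives both |t − 2| < 1 and |t − 2| < 2ε, so |1/t − (1/2)| < ε.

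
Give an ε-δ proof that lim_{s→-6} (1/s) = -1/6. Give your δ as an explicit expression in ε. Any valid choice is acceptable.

Let ε > 0 be given. We seek δ > 0 such that 0 < |s + 6| < δ implies |1/s + 1/6| < ε.
|1/s + 1/6| = |-6 − s|/(6·|s|) = |s + 6|/(6|s|).
Restrict δ ≤ 3. Then |s + 6| < 3 gives |s| > 3, so 6|s| > 18.
Then |1/s + 1/6| < |s + 6|/18, which is < ε when |s + 6| < 18ε.
Take δ = min(3, 18ε). Then 0 < |s + 6| < δ gives both |s + 6| < 3 and |s + 6| < 18ε, so |1/s + 1/6| < ε.

δ = min(3, 18ε)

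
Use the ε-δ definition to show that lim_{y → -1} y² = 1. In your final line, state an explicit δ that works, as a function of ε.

δ = min(1, ε/3)

Fix ε > 0. We seek δ > 0 with 0 < |y + 1| < δ ⇒ |y² − 1| < ε.
Factor: y² − 1 = (y + 1)(y - 1), so |y² − 1| = |y + 1|·|y - 1|.
Restrict δ ≤ 1. Then |y + 1| < 1 gives |y| < 2, so by the triangle inequality |y - 1| ≤ 2 + 1 = 3.
Hence |y² − 1| ≤ 3|y + 1|, which is < ε once |y + 1| < ε/3.
Take δ = min(1, ε/3). If 0 < |y + 1| < δ then both bounds hold and |y² − 1| ≤ 3|y + 1| < 3·(ε/3) = ε.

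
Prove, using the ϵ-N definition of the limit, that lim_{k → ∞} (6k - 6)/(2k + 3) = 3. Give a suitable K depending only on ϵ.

K = (15/2)/ϵ

Let ϵ > 0 be given. For k ≥ 1, |(6k - 6)/(2k + 3) − 3| = |-30|/(2(2k + 3)) = 30/(2(2k + 3)).
Since 2k + 3 ≥ 2k for k ≥ 1, this is ≤ 30/(2·2k) = (15/2)/k.
So |(6k - 6)/(2k + 3) − 3| < ϵ whenever k > (15/2)/ϵ.
Take K = (15/2)/ϵ. If k > K then |(6k - 6)/(2k + 3) − 3| ≤ (15/2)/k < ϵ.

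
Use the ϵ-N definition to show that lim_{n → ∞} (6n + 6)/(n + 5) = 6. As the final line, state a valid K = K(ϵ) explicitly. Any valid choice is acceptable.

K = 24/ϵ

Fix ϵ > 0. For n ≥ 1, |(6n + 6)/(n + 5) − 6| = |-24|/((n + 5)) = 24/((n + 5)).
Since n + 5 ≥ n for n ≥ 1, this is ≤ 24/(n) = 24/n.
So |(6n + 6)/(n + 5) − 6| < ϵ whenever n > 24/ϵ.
Take K = 24/ϵ. If n > K then |(6n + 6)/(n + 5) − 6| ≤ 24/n < ϵ.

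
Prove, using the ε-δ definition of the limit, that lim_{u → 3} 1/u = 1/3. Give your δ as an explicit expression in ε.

δ = min(3/2, (9/2)ε)

Let ε > 0 be given. We seek δ > 0 such that 0 < |u − 3| < δ implies |1/u − (1/3)| < ε.
|1/u − (1/3)| = |3 − u|/(3·|u|) = |u − 3|/(3|u|).
Restrict δ ≤ 3/2. Then |u − 3| < 3/2 gives |u| > 3/2, so 3|u| > 9/2.
Then |1/u − (1/3)| < |u − 3|/(9/2), which is < ε when |u − 3| < (9/2)ε.
Take δ = min(3/2, (9/2)ε). Then 0 < |u − 3| < δ gives both |u − 3| < 3/2 and |u − 3| < (9/2)ε, so |1/u − (1/3)| < ε.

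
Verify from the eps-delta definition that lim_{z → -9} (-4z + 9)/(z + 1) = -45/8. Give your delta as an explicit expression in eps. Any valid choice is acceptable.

Let eps > 0. We want delta > 0 with 0 < |z + 9| < delta ⇒ |(-4z + 9)/(z + 1) + 45/8| < eps.
Combining over a common denominator, (-4z + 9)/(z + 1) + 45/8 = [(-4z + 9)·(-8) − 45·(z + 1)] / [(-8)·(z + 1)] = -13(z + 9) / ((-8)(z + 1)).
So |(-4z + 9)/(z + 1) + 45/8| = 13|z + 9| / (8·|z + 1|).
Require delta ≤ 4, so |z + 1| ≥ |-8| − |z + 9| > 8 − 4 = 4.
Hence |(-4z + 9)/(z + 1) + 45/8| < 13|z + 9|/(8·4) = (13/32)|z + 9|, which is < eps once |z + 9| < (32/13)eps.
Take delta = min(4, (32/13)eps). Then 0 < |z + 9| < delta forces both bounds, so |(-4z + 9)/(z + 1) + 45/8| < eps.

delta = min(4, (32/13)eps)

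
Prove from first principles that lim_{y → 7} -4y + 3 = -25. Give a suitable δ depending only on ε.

Fix ε > 0. We need δ > 0 so that 0 < |y − 7| < δ implies |(-4y + 3) + 25| < ε.
Since (-4y + 3) + 25 = -4(y − 7), we have |(-4y + 3) + 25| = 4|y − 7|.
Thus it suffices that |y − 7| < ε/4.
Choosing δ = ε/4 gives |(-4y + 3) + 25| = 4|y − 7| < ε whenever |y − 7| < δ.

δ = ε/4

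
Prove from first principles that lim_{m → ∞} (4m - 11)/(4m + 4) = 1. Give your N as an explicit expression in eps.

Let eps > 0. For m ≥ 1, |(4m - 11)/(4m + 4) − 1| = |-60|/(4(4m + 4)) = 60/(4(4m + 4)).
Since 4m + 4 ≥ 4m for m ≥ 1, this is ≤ 60/(4·4m) = (15/4)/m.
So |(4m - 11)/(4m + 4) − 1| < eps whenever m > (15/4)/eps.
Take N = (15/4)/eps. If m > N then |(4m - 11)/(4m + 4) − 1| ≤ (15/4)/m < eps.

N = (15/4)/eps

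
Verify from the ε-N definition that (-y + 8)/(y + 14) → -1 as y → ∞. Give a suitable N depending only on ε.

N = 22/ε

Let ε > 0. We seek N > 0 such that y > N implies |(-y + 8)/(y + 14) + 1| < ε.
(-y + 8)/(y + 14) + 1 = ((-y + 8) − (-1)(y + 14)) / ((y + 14)) = 22/((y + 14)).
For y > 0 we have y + 14 > y, so |(-y + 8)/(y + 14) + 1| = 22/((y + 14)) < 22/(y) = 22/y.
Thus |(-y + 8)/(y + 14) + 1| < ε whenever y > 22/ε.
Take N = 22/ε. If y > N then |(-y + 8)/(y + 14) + 1| < 22/y < ε.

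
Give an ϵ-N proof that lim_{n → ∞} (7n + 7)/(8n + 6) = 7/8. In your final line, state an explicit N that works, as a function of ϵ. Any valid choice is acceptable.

Fix ϵ > 0. For n ≥ 1, |(7n + 7)/(8n + 6) − (7/8)| = |14|/(8(8n + 6)) = 14/(8(8n + 6)).
Since 8n + 6 ≥ 8n for n ≥ 1, this is ≤ 14/(8·8n) = (7/32)/n.
So |(7n + 7)/(8n + 6) − (7/8)| < ϵ whenever n > (7/32)/ϵ.
Take N = (7/32)/ϵ. If n > N then |(7n + 7)/(8n + 6) − (7/8)| ≤ (7/32)/n < ϵ.

N = (7/32)/ϵ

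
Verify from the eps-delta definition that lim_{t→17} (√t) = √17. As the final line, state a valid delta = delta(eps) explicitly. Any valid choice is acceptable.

Let eps > 0. We want delta > 0 such that 0 < |t − 17| < delta implies |√t − √17| < eps.
Multiplying by the conjugate, |√t − √17| = |t − 17|/(√t + √17).
Restrict delta ≤ 17 so that |t − 17| < 17 forces t > 0, and then √t + √17 > √17.
Hence |√t − √17| < |t − 17|/√17, which is < eps once |t − 17| < √17·eps.
Take delta = min(17, √17·eps). If 0 < |t − 17| < delta then t > 0 and |√t − √17| < |t − 17|/√17 < eps.

delta = min(17, √17·eps)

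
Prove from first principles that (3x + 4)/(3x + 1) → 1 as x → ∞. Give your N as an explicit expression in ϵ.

N = 1/ϵ

Let ϵ > 0. We seek N > 0 such that x > N implies |(3x + 4)/(3x + 1) − 1| < ϵ.
(3x + 4)/(3x + 1) − 1 = (3(3x + 4) − 3(3x + 1)) / (3(3x + 1)) = 9/(3(3x + 1)).
For x > 0 we have 3x + 1 > 3x, so |(3x + 4)/(3x + 1) − 1| = 9/(3(3x + 1)) < 9/(3·3x) = 1/x.
Thus |(3x + 4)/(3x + 1) − 1| < ϵ whenever x > 1/ϵ.
Take N = 1/ϵ. If x > N then |(3x + 4)/(3x + 1) − 1| < 1/x < ϵ.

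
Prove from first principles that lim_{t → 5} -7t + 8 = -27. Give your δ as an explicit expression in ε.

Let ε > 0. We need δ > 0 so that 0 < |t − 5| < δ implies |(-7t + 8) + 27| < ε.
|(-7t + 8) + 27| = |-7t + 35| = 7|t − 5|.
So 7|t − 5| < ε exactly when |t − 5| < ε/7.
Choosing δ = ε/7 gives |(-7t + 8) + 27| = 7|t − 5| < ε whenever |t − 5| < δ.

δ = ε/7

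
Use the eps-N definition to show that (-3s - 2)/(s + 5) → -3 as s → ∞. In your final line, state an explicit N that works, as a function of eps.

Suppose eps > 0. We seek N > 0 such that s > N implies |(-3s - 2)/(s + 5) + 3| < eps.
(-3s - 2)/(s + 5) + 3 = ((-3s - 2) − (-3)(s + 5)) / ((s + 5)) = 13/((s + 5)).
For s > 0 we have s + 5 > s, so |(-3s - 2)/(s + 5) + 3| = 13/((s + 5)) < 13/(s) = 13/s.
Thus |(-3s - 2)/(s + 5) + 3| < eps whenever s > 13/eps.
Take N = 13/eps. If s > N then |(-3s - 2)/(s + 5) + 3| < 13/s < eps.

N = 13/eps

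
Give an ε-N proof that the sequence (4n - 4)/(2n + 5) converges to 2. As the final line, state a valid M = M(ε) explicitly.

M = 7/ε

Suppose ε > 0. For n ≥ 1, |(4n - 4)/(2n + 5) − 2| = |-28|/(2(2n + 5)) = 28/(2(2n + 5)).
Since 2n + 5 ≥ 2n for n ≥ 1, this is ≤ 28/(2·2n) = 7/n.
So |(4n - 4)/(2n + 5) − 2| < ε whenever n > 7/ε.
Take M = 7/ε. If n > M then |(4n - 4)/(2n + 5) − 2| ≤ 7/n < ε.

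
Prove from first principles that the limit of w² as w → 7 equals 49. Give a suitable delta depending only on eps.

delta = min(1, eps/15)

Suppose eps > 0. We seek delta > 0 with 0 < |w − 7| < delta ⇒ |w² − 49| < eps.
Factor: w² − 49 = (w − 7)(w + 7), so |w² − 49| = |w − 7|·|w + 7|.
Restrict delta ≤ 1. Then |w − 7| < 1 gives |w| < 8, so by the triangle inequality |w + 7| ≤ 8 + 7 = 15.
Hence |w² − 49| ≤ 15|w − 7|, which is < eps once |w − 7| < eps/15.
Take delta = min(1, eps/15). If 0 < |w − 7| < delta then both bounds hold and |w² − 49| ≤ 15|w − 7| < 15·(eps/15) = eps.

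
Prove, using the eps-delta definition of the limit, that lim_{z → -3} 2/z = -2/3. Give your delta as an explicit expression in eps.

delta = min(3/2, (9/4)eps)

Let eps > 0. We seek delta > 0 such that 0 < |z + 3| < delta implies |2/z + 2/3| < eps.
|2/z + 2/3| = 2·|-3 − z|/(3·|z|) = 2|z + 3|/(3|z|).
Restrict delta ≤ 3/2. Then |z + 3| < 3/2 gives |z| > 3/2, so 3|z| > 9/2.
Then |2/z + 2/3| < 2|z + 3|/(9/2), which is < eps when |z + 3| < (9/4)eps.
Take delta = min(3/2, (9/4)eps). Then 0 < |z + 3| < delta gives both |z + 3| < 3/2 and |z + 3| < (9/4)eps, so |2/z + 2/3| < eps.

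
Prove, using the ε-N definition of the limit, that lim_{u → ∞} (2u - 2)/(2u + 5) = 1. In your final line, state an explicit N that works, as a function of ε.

N = (7/2)/ε

Let ε > 0 be given. We seek N > 0 such that u > N implies |(2u - 2)/(2u + 5) − 1| < ε.
(2u - 2)/(2u + 5) − 1 = (2(2u - 2) − 2(2u + 5)) / (2(2u + 5)) = -14/(2(2u + 5)).
For u > 0 we have 2u + 5 > 2u, so |(2u - 2)/(2u + 5) − 1| = 14/(2(2u + 5)) < 14/(2·2u) = (7/2)/u.
Thus |(2u - 2)/(2u + 5) − 1| < ε whenever u > (7/2)/ε.
Take N = (7/2)/ε. If u > N then |(2u - 2)/(2u + 5) − 1| < (7/2)/u < ε.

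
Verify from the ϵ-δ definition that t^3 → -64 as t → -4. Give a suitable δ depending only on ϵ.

δ = min(1, ϵ/61)

Let ϵ > 0. We seek δ > 0 with 0 < |t + 4| < δ ⇒ |t^3 + 64| < ϵ.
Factor: t^3 + 64 = (t + 4)(t^2 - 4t + 16), so |t^3 + 64| = |t + 4|·|t^2 - 4t + 16|.
Impose δ ≤ 1 so that |t| < 5; then |t^2 - 4t + 16| ≤ 61.
Hence |t^3 + 64| ≤ 61|t + 4|, which is < ϵ once |t + 4| < ϵ/61.
Take δ = min(1, ϵ/61). If 0 < |t + 4| < δ then both bounds hold and |t^3 + 64| ≤ 61|t + 4| < 61·(ϵ/61) = ϵ.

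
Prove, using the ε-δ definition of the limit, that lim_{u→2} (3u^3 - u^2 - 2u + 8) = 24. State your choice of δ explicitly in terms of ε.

δ = min(1, ε/50)

Let ε > 0. We want δ > 0 such that 0 < |u − 2| < δ implies |(3u^3 - u^2 - 2u + 8) − 24| < ε.
(3u^3 - u^2 - 2u + 8) − 24 = 3u^3 - u^2 - 2u - 16 = (u − 2)(3u^2 + 5u + 8).
So |(3u^3 - u^2 - 2u + 8) − 24| = |u − 2|·|3u^2 + 5u + 8|.
Assume first that |u − 2| < 1, so |u| < 3. Then |3u^2 + 5u + 8| ≤ 3·3^2 + 5·3 + 8 = 50.
Hence |(3u^3 - u^2 - 2u + 8) − 24| ≤ 50|u − 2| < ε provided |u − 2| < ε/50.
Choosing δ = min(1, ε/50) ensures both conditions, hence |(3u^3 - u^2 - 2u + 8) − 24| < ε.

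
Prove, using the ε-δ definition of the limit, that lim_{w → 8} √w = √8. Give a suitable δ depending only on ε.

δ = min(8, √8·ε)

Fix ε > 0. We want δ > 0 such that 0 < |w − 8| < δ implies |√w − √8| < ε.
Multiplying by the conjugate, |√w − √8| = |w − 8|/(√w + √8).
Restrict δ ≤ 8 so that |w − 8| < 8 forces w > 0, and then √w + √8 > √8.
Hence |√w − √8| < |w − 8|/√8, which is < ε once |w − 8| < √8·ε.
Take δ = min(8, √8·ε). If 0 < |w − 8| < δ then w > 0 and |√w − √8| < |w − 8|/√8 < ε.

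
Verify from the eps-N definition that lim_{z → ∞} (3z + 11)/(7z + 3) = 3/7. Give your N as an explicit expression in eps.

N = (68/49)/eps

Fix eps > 0. We seek N > 0 such that z > N implies |(3z + 11)/(7z + 3) − (3/7)| < eps.
(3z + 11)/(7z + 3) − (3/7) = (7(3z + 11) − 3(7z + 3)) / (7(7z + 3)) = 68/(7(7z + 3)).
For z > 0 we have 7z + 3 > 7z, so |(3z + 11)/(7z + 3) − (3/7)| = 68/(7(7z + 3)) < 68/(7·7z) = (68/49)/z.
Thus |(3z + 11)/(7z + 3) − (3/7)| < eps whenever z > (68/49)/eps.
Take N = (68/49)/eps. If z > N then |(3z + 11)/(7z + 3) − (3/7)| < (68/49)/z < eps.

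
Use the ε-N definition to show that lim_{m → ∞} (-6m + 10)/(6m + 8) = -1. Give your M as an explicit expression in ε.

Let ε > 0. For m ≥ 1, |(-6m + 10)/(6m + 8) + 1| = |108|/(6(6m + 8)) = 108/(6(6m + 8)).
Since 6m + 8 ≥ 6m for m ≥ 1, this is ≤ 108/(6·6m) = 3/m.
So |(-6m + 10)/(6m + 8) + 1| < ε whenever m > 3/ε.
Take M = 3/ε. If m > M then |(-6m + 10)/(6m + 8) + 1| ≤ 3/m < ε.

M = 3/ε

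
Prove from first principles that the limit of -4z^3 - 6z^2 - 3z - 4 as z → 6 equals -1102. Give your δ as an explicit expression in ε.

δ = min(1, ε/589)

Let ε > 0. We want δ > 0 such that 0 < |z − 6| < δ implies |(-4z^3 - 6z^2 - 3z - 4) + 1102| < ε.
(-4z^3 - 6z^2 - 3z - 4) + 1102 = -4z^3 - 6z^2 - 3z + 1098 = (z − 6)(-4z^2 - 30z - 183).
So |(-4z^3 - 6z^2 - 3z - 4) + 1102| = |z − 6|·|-4z^2 - 30z - 183|.
Require δ ≤ 1. Then |z − 6| < 1 gives |z| < 7, and by the triangle inequality |-4z^2 - 30z - 183| ≤ 4·7^2 + 30·7 + 183 = 589.
Hence |(-4z^3 - 6z^2 - 3z - 4) + 1102| ≤ 589|z − 6| < ε provided |z − 6| < ε/589.
Take δ = min(1, ε/589). Then 0 < |z − 6| < δ gives both |z − 6| < 1 and |z − 6| < ε/589, so |(-4z^3 - 6z^2 - 3z - 4) + 1102| < ε.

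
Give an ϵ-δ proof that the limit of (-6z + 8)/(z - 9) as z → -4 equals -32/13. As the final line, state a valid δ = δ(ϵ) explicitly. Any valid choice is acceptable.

Let ϵ > 0. We want δ > 0 with 0 < |z + 4| < δ ⇒ |(-6z + 8)/(z - 9) + 32/13| < ϵ.
Combining over a common denominator, (-6z + 8)/(z - 9) + 32/13 = [(-6z + 8)·(-13) − 32·(z - 9)] / [(-13)·(z - 9)] = 46(z + 4) / ((-13)(z - 9)).
So |(-6z + 8)/(z - 9) + 32/13| = 46|z + 4| / (13·|z − 9|).
Require δ ≤ 13/2, so |z − 9| ≥ |-13| − |z + 4| > 13 − 13/2 = 13/2.
Hence |(-6z + 8)/(z - 9) + 32/13| < 46|z + 4|/(13·(13/2)) = (92/169)|z + 4|, which is < ϵ once |z + 4| < (169/92)ϵ.
Take δ = min(13/2, (169/92)ϵ). Then 0 < |z + 4| < δ forces both bounds, so |(-6z + 8)/(z - 9) + 32/13| < ϵ.

δ = min(13/2, (169/92)ϵ)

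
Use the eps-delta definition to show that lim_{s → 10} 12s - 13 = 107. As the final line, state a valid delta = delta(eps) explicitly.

delta = eps/12

Suppose eps > 0. We need delta > 0 so that 0 < |s − 10| < delta implies |(12s - 13) − 107| < eps.
Since (12s - 13) − 107 = 12(s − 10), we have |(12s - 13) − 107| = 12|s − 10|.
So 12|s − 10| < eps exactly when |s − 10| < eps/12.
Take delta = eps/12. If 0 < |s − 10| < delta then |(12s - 13) − 107| = 12|s − 10| < 12·(eps/12) = eps.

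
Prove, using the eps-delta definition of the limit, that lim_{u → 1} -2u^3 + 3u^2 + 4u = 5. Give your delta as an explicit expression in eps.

delta = min(2, eps/26)

Let eps > 0 be given. We want delta > 0 such that 0 < |u − 1| < delta implies |(-2u^3 + 3u^2 + 4u) − 5| < eps.
(-2u^3 + 3u^2 + 4u) − 5 = -2u^3 + 3u^2 + 4u - 5 = (u − 1)(-2u^2 + u + 5).
So |(-2u^3 + 3u^2 + 4u) − 5| = |u − 1|·|-2u^2 + u + 5|.
Assume first that |u − 1| < 2, so |u| < 3. Then |-2u^2 + u + 5| ≤ 2·3^2 + 3 + 5 = 26.
Hence |(-2u^3 + 3u^2 + 4u) − 5| ≤ 26|u − 1| < eps provided |u − 1| < eps/26.
Choosing delta = min(2, eps/26) ensures both conditions, hence |(-2u^3 + 3u^2 + 4u) − 5| < eps.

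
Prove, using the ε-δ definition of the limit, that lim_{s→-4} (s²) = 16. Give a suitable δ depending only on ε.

Suppose ε > 0. We seek δ > 0 with 0 < |s + 4| < δ ⇒ |s² − 16| < ε.
Factor: s² − 16 = (s + 4)(s - 4), so |s² − 16| = |s + 4|·|s - 4|.
Restrict δ ≤ 2. Then |s + 4| < 2 gives |s| < 6, so by the triangle inequality |s - 4| ≤ 6 + 4 = 10.
Hence |s² − 16| ≤ 10|s + 4|, which is < ε once |s + 4| < ε/10.
Take δ = min(2, ε/10). If 0 < |s + 4| < δ then both bounds hold and |s² − 16| ≤ 10|s + 4| < 10·(ε/10) = ε.

δ = min(2, ε/10)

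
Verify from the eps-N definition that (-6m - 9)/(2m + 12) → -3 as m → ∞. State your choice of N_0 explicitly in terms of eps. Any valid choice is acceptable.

Fix eps > 0. For m ≥ 1, |(-6m - 9)/(2m + 12) + 3| = |54|/(2(2m + 12)) = 54/(2(2m + 12)).
Since 2m + 12 ≥ 2m for m ≥ 1, this is ≤ 54/(2·2m) = (27/2)/m.
So |(-6m - 9)/(2m + 12) + 3| < eps whenever m > (27/2)/eps.
Take N_0 = (27/2)/eps. If m > N_0 then |(-6m - 9)/(2m + 12) + 3| ≤ (27/2)/m < eps.

N_0 = (27/2)/eps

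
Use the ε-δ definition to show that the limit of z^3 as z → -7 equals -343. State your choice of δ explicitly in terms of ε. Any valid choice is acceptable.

δ = min(2, ε/193)

Let ε > 0. We seek δ > 0 with 0 < |z + 7| < δ ⇒ |z^3 + 343| < ε.
Factor: z^3 + 343 = (z + 7)(z^2 - 7z + 49), so |z^3 + 343| = |z + 7|·|z^2 - 7z + 49|.
Impose δ ≤ 2 so that |z| < 9; then |z^2 - 7z + 49| ≤ 193.
Hence |z^3 + 343| ≤ 193|z + 7|, which is < ε once |z + 7| < ε/193.
Take δ = min(2, ε/193). If 0 < |z + 7| < δ then both bounds hold and |z^3 + 343| ≤ 193|z + 7| < 193·(ε/193) = ε.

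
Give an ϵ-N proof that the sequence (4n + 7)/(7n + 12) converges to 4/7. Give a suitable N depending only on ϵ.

Let ϵ > 0. For n ≥ 1, |(4n + 7)/(7n + 12) − (4/7)| = |1|/(7(7n + 12)) = 1/(7(7n + 12)).
Since 7n + 12 ≥ 7n for n ≥ 1, this is ≤ 1/(7·7n) = (1/49)/n.
So |(4n + 7)/(7n + 12) − (4/7)| < ϵ whenever n > (1/49)/ϵ.
Take N = (1/49)/ϵ. If n > N then |(4n + 7)/(7n + 12) − (4/7)| ≤ (1/49)/n < ϵ.

N = (1/49)/ϵ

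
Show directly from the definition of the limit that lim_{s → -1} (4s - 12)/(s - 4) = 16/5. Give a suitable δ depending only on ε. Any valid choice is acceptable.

δ = min(5/2, (25/8)ε)

Let ε > 0. We want δ > 0 with 0 < |s + 1| < δ ⇒ |(4s - 12)/(s - 4) − (16/5)| < ε.
Combining over a common denominator, (4s - 12)/(s - 4) − (16/5) = [(4s - 12)·(-5) − (-16)·(s - 4)] / [(-5)·(s - 4)] = -4(s + 1) / ((-5)(s - 4)).
So |(4s - 12)/(s - 4) − (16/5)| = 4|s + 1| / (5·|s − 4|).
Restrict δ ≤ 5/2. Then |s + 1| < 5/2 gives |s − 4| = |(s + 1) + (-5)| ≥ 5 − 5/2 = 5/2.
Hence |(4s - 12)/(s - 4) − (16/5)| < 4|s + 1|/(5·(5/2)) = (8/25)|s + 1|, which is < ε once |s + 1| < (25/8)ε.
Take δ = min(5/2, (25/8)ε). Then 0 < |s + 1| < δ forces both bounds, so |(4s - 12)/(s - 4) − (16/5)| < ε.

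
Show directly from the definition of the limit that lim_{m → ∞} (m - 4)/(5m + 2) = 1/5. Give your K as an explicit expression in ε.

K = (22/25)/ε

Let ε > 0 be given. For m ≥ 1, |(m - 4)/(5m + 2) − (1/5)| = |-22|/(5(5m + 2)) = 22/(5(5m + 2)).
Since 5m + 2 ≥ 5m for m ≥ 1, this is ≤ 22/(5·5m) = (22/25)/m.
So |(m - 4)/(5m + 2) − (1/5)| < ε whenever m > (22/25)/ε.
Take K = (22/25)/ε. If m > K then |(m - 4)/(5m + 2) − (1/5)| ≤ (22/25)/m < ε.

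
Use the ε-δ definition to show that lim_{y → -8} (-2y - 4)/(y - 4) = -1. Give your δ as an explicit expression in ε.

δ = min(6, 6ε)

Let ε > 0. We want δ > 0 with 0 < |y + 8| < δ ⇒ |(-2y - 4)/(y - 4) + 1| < ε.
Combining over a common denominator, (-2y - 4)/(y - 4) + 1 = [(-2y - 4)·(-12) − 12·(y - 4)] / [(-12)·(y - 4)] = 12(y + 8) / ((-12)(y - 4)).
So |(-2y - 4)/(y - 4) + 1| = 12|y + 8| / (12·|y − 4|).
Require δ ≤ 6, so |y − 4| ≥ |-12| − |y + 8| > 12 − 6 = 6.
Hence |(-2y - 4)/(y - 4) + 1| < 12|y + 8|/(12·6) = (1/6)|y + 8|, which is < ε once |y + 8| < 6ε.
Take δ = min(6, 6ε). Then 0 < |y + 8| < δ forces both bounds, so |(-2y - 4)/(y - 4) + 1| < ε.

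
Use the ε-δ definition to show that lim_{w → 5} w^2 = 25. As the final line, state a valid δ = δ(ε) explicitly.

Let ε > 0 be given. We seek δ > 0 with 0 < |w − 5| < δ ⇒ |w^2 − 25| < ε.
Factor: w^2 − 25 = (w − 5)(w + 5), so |w^2 − 25| = |w − 5|·|w + 5|.
Impose δ ≤ 2 so that |w| < 7; then |w + 5| ≤ 12.
Hence |w^2 − 25| ≤ 12|w − 5|, which is < ε once |w − 5| < ε/12.
Take δ = min(2, ε/12). If 0 < |w − 5| < δ then both bounds hold and |w^2 − 25| ≤ 12|w − 5| < 12·(ε/12) = ε.

δ = min(2, ε/12)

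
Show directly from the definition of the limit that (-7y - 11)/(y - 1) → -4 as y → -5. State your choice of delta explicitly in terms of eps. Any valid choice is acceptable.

delta = min(3, eps)

Fix eps > 0. We want delta > 0 with 0 < |y + 5| < delta ⇒ |(-7y - 11)/(y - 1) + 4| < eps.
Combining over a common denominator, (-7y - 11)/(y - 1) + 4 = [(-7y - 11)·(-6) − 24·(y - 1)] / [(-6)·(y - 1)] = 18(y + 5) / ((-6)(y - 1)).
So |(-7y - 11)/(y - 1) + 4| = 18|y + 5| / (6·|y − 1|).
Restrict delta ≤ 3. Then |y + 5| < 3 gives |y − 1| = |(y + 5) + (-6)| ≥ 6 − 3 = 3.
Hence |(-7y - 11)/(y - 1) + 4| < 18|y + 5|/(6·3) = |y + 5|, which is < eps once |y + 5| < eps.
Take delta = min(3, eps). Then 0 < |y + 5| < delta forces both bounds, so |(-7y - 11)/(y - 1) + 4| < eps.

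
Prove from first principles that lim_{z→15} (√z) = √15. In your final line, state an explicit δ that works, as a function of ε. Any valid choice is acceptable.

Let ε > 0. We want δ > 0 such that 0 < |z − 15| < δ implies |√z − √15| < ε.
Multiplying by the conjugate, |√z − √15| = |z − 15|/(√z + √15).
Restrict δ ≤ 15 so that |z − 15| < 15 forces z > 0, and then √z + √15 > √15.
Hence |√z − √15| < |z − 15|/√15, which is < ε once |z − 15| < √15·ε.
Take δ = min(15, √15·ε). If 0 < |z − 15| < δ then z > 0 and |√z − √15| < |z − 15|/√15 < ε.

δ = min(15, √15·ε)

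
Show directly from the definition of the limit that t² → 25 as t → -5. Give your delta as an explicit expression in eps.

Suppose eps > 0. We seek delta > 0 with 0 < |t + 5| < delta ⇒ |t² − 25| < eps.
Factor: t² − 25 = (t + 5)(t - 5), so |t² − 25| = |t + 5|·|t - 5|.
Impose delta ≤ 1 so that |t| < 6; then |t - 5| ≤ 11.
Hence |t² − 25| ≤ 11|t + 5|, which is < eps once |t + 5| < eps/11.
Take delta = min(1, eps/11). If 0 < |t + 5| < delta then both bounds hold and |t² − 25| ≤ 11|t + 5| < 11·(eps/11) = eps.

delta = min(1, eps/11)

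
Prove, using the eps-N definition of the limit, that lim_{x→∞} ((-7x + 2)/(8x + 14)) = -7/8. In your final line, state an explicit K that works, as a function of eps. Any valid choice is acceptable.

Let eps > 0 be given. We seek K > 0 such that x > K implies |(-7x + 2)/(8x + 14) + 7/8| < eps.
(-7x + 2)/(8x + 14) + 7/8 = (8(-7x + 2) − (-7)(8x + 14)) / (8(8x + 14)) = 114/(8(8x + 14)).
For x > 0 we have 8x + 14 > 8x, so |(-7x + 2)/(8x + 14) + 7/8| = 114/(8(8x + 14)) < 114/(8·8x) = (57/32)/x.
Thus |(-7x + 2)/(8x + 14) + 7/8| < eps whenever x > (57/32)/eps.
Take K = (57/32)/eps. If x > K then |(-7x + 2)/(8x + 14) + 7/8| < (57/32)/x < eps.

K = (57/32)/eps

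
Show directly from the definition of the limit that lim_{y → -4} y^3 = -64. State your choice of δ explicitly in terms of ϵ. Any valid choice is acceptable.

Fix ϵ > 0. We seek δ > 0 with 0 < |y + 4| < δ ⇒ |y^3 + 64| < ϵ.
Factor: y^3 + 64 = (y + 4)(y^2 - 4y + 16), so |y^3 + 64| = |y + 4|·|y^2 - 4y + 16|.
Impose δ ≤ 1 so that |y| < 5; then |y^2 - 4y + 16| ≤ 61.
Hence |y^3 + 64| ≤ 61|y + 4|, which is < ϵ once |y + 4| < ϵ/61.
Take δ = min(1, ϵ/61). If 0 < |y + 4| < δ then both bounds hold and |y^3 + 64| ≤ 61|y + 4| < 61·(ϵ/61) = ϵ.

δ = min(1, ϵ/61)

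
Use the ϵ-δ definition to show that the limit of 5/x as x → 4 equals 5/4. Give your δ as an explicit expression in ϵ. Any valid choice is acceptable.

δ = min(2, (8/5)ϵ)

Let ϵ > 0 be given. We seek δ > 0 such that 0 < |x − 4| < δ implies |5/x − (5/4)| < ϵ.
|5/x − (5/4)| = 5·|4 − x|/(4·|x|) = 5|x − 4|/(4|x|).
Require δ ≤ 2 so that |x| > 4 − 2 = 2, hence 4|x| > 8.
Then |5/x − (5/4)| < 5|x − 4|/8, which is < ϵ when |x − 4| < (8/5)ϵ.
Take δ = min(2, (8/5)ϵ). Then 0 < |x − 4| < δ gives both |x − 4| < 2 and |x − 4| < (8/5)ϵ, so |5/x − (5/4)| < ϵ.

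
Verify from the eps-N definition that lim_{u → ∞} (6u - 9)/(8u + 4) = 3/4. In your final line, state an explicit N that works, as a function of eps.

Let eps > 0 be given. We seek N > 0 such that u > N implies |(6u - 9)/(8u + 4) − (3/4)| < eps.
(6u - 9)/(8u + 4) − (3/4) = (8(6u - 9) − 6(8u + 4)) / (8(8u + 4)) = -96/(8(8u + 4)).
For u > 0 we have 8u + 4 > 8u, so |(6u - 9)/(8u + 4) − (3/4)| = 96/(8(8u + 4)) < 96/(8·8u) = (3/2)/u.
Thus |(6u - 9)/(8u + 4) − (3/4)| < eps whenever u > (3/2)/eps.
Take N = (3/2)/eps. If u > N then |(6u - 9)/(8u + 4) − (3/4)| < (3/2)/u < eps.

N = (3/2)/eps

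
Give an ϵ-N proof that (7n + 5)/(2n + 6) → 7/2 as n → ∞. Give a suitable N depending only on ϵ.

N = 8/ϵ

Let ϵ > 0 be given. For n ≥ 1, |(7n + 5)/(2n + 6) − (7/2)| = |-32|/(2(2n + 6)) = 32/(2(2n + 6)).
Since 2n + 6 ≥ 2n for n ≥ 1, this is ≤ 32/(2·2n) = 8/n.
So |(7n + 5)/(2n + 6) − (7/2)| < ϵ whenever n > 8/ϵ.
Take N = 8/ϵ. If n > N then |(7n + 5)/(2n + 6) − (7/2)| ≤ 8/n < ϵ.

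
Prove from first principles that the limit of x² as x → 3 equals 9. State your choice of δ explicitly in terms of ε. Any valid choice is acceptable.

δ = min(1, ε/7)

Let ε > 0 be given. We seek δ > 0 with 0 < |x − 3| < δ ⇒ |x² − 9| < ε.
Factor: x² − 9 = (x − 3)(x + 3), so |x² − 9| = |x − 3|·|x + 3|.
Restrict δ ≤ 1. Then |x − 3| < 1 gives |x| < 4, so by the triangle inequality |x + 3| ≤ 4 + 3 = 7.
Hence |x² − 9| ≤ 7|x − 3|, which is < ε once |x − 3| < ε/7.
Take δ = min(1, ε/7). If 0 < |x − 3| < δ then both bounds hold and |x² − 9| ≤ 7|x − 3| < 7·(ε/7) = ε.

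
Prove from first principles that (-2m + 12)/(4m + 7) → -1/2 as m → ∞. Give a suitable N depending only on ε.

Suppose ε > 0. For m ≥ 1, |(-2m + 12)/(4m + 7) + 1/2| = |62|/(4(4m + 7)) = 62/(4(4m + 7)).
Since 4m + 7 ≥ 4m for m ≥ 1, this is ≤ 62/(4·4m) = (31/8)/m.
So |(-2m + 12)/(4m + 7) + 1/2| < ε whenever m > (31/8)/ε.
Take N = (31/8)/ε. If m > N then |(-2m + 12)/(4m + 7) + 1/2| ≤ (31/8)/m < ε.

N = (31/8)/ε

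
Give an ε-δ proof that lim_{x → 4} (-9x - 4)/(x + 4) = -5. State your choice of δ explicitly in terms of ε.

δ = min(4, ε)

Suppose ε > 0. We want δ > 0 with 0 < |x − 4| < δ ⇒ |(-9x - 4)/(x + 4) + 5| < ε.
Combining over a common denominator, (-9x - 4)/(x + 4) + 5 = [(-9x - 4)·8 − (-40)·(x + 4)] / [8·(x + 4)] = -32(x − 4) / (8(x + 4)).
So |(-9x - 4)/(x + 4) + 5| = 32|x − 4| / (8·|x + 4|).
Restrict δ ≤ 4. Then |x − 4| < 4 gives |x + 4| = |(x − 4) + 8| ≥ 8 − 4 = 4.
Hence |(-9x - 4)/(x + 4) + 5| < 32|x − 4|/(8·4) = |x − 4|, which is < ε once |x − 4| < ε.
Take δ = min(4, ε). Then 0 < |x − 4| < δ forces both bounds, so |(-9x - 4)/(x + 4) + 5| < ε.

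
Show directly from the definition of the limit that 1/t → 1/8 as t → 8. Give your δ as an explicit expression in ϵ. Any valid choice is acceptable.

δ = min(4, 32ϵ)

Suppose ϵ > 0. We seek δ > 0 such that 0 < |t − 8| < δ implies |1/t − (1/8)| < ϵ.
|1/t − (1/8)| = |8 − t|/(8·|t|) = |t − 8|/(8|t|).
Restrict δ ≤ 4. Then |t − 8| < 4 gives |t| > 4, so 8|t| > 32.
Then |1/t − (1/8)| < |t − 8|/32, which is < ϵ when |t − 8| < 32ϵ.
Take δ = min(4, 32ϵ). Then 0 < |t − 8| < δ gives both |t − 8| < 4 and |t − 8| < 32ϵ, so |1/t − (1/8)| < ϵ.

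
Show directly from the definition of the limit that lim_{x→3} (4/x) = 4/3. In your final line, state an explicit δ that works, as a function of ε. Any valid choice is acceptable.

δ = min(3/2, (9/8)ε)

Let ε > 0. We seek δ > 0 such that 0 < |x − 3| < δ implies |4/x − (4/3)| < ε.
|4/x − (4/3)| = 4·|3 − x|/(3·|x|) = 4|x − 3|/(3|x|).
Require δ ≤ 3/2 so that |x| > 3 − 3/2 = 3/2, hence 3|x| > 9/2.
Then |4/x − (4/3)| < 4|x − 3|/(9/2), which is < ε when |x − 3| < (9/8)ε.
Take δ = min(3/2, (9/8)ε). Then 0 < |x − 3| < δ gives both |x − 3| < 3/2 and |x − 3| < (9/8)ε, so |4/x − (4/3)| < ε.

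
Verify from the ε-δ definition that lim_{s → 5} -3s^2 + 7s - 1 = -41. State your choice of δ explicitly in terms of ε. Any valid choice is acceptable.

δ = min(2, ε/29)

Let ε > 0 be given. We want δ > 0 such that 0 < |s − 5| < δ implies |(-3s^2 + 7s - 1) + 41| < ε.
(-3s^2 + 7s - 1) + 41 = -3s^2 + 7s + 40 = (s − 5)(-3s - 8).
So |(-3s^2 + 7s - 1) + 41| = |s − 5|·|-3s - 8|.
Assume first that |s − 5| < 2, so |s| < 7. Then |-3s - 8| ≤ 3·7 + 8 = 29.
Hence |(-3s^2 + 7s - 1) + 41| ≤ 29|s − 5| < ε provided |s − 5| < ε/29.
Choosing δ = min(2, ε/29) ensures both conditions, hence |(-3s^2 + 7s - 1) + 41| < ε.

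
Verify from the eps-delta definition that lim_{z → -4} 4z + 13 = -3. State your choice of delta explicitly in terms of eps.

Let eps > 0 be given. We need delta > 0 so that 0 < |z + 4| < delta implies |(4z + 13) + 3| < eps.
Since (4z + 13) + 3 = 4(z + 4), we have |(4z + 13) + 3| = 4|z + 4|.
So 4|z + 4| < eps exactly when |z + 4| < eps/4.
Choosing delta = eps/4 gives |(4z + 13) + 3| = 4|z + 4| < eps whenever |z + 4| < delta.

delta = eps/4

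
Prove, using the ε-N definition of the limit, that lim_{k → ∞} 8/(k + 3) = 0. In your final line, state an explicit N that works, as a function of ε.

N = 8/ε

Fix ε > 0. For k ≥ 1, |8/(k + 3) − 0| = 8/(k + 3) ≤ 8/k.
We need 8/k < ε, i.e. k > 8/ε.
Take N = 8/ε. If k > N then |8/(k + 3)| ≤ 8/k < ε.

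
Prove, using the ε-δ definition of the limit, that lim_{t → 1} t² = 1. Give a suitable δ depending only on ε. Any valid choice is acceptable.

δ = min(1, ε/3)

Let ε > 0 be given. We seek δ > 0 with 0 < |t − 1| < δ ⇒ |t² − 1| < ε.
Factor: t² − 1 = (t − 1)(t + 1), so |t² − 1| = |t − 1|·|t + 1|.
Impose δ ≤ 1 so that |t| < 2; then |t + 1| ≤ 3.
Hence |t² − 1| ≤ 3|t − 1|, which is < ε once |t − 1| < ε/3.
Take δ = min(1, ε/3). If 0 < |t − 1| < δ then both bounds hold and |t² − 1| ≤ 3|t − 1| < 3·(ε/3) = ε.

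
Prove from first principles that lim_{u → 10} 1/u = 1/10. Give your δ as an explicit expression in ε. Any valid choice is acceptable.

δ = min(5, 50ε)

Let ε > 0 be given. We seek δ > 0 such that 0 < |u − 10| < δ implies |1/u − (1/10)| < ε.
|1/u − (1/10)| = |10 − u|/(10·|u|) = |u − 10|/(10|u|).
Require δ ≤ 5 so that |u| > 10 − 5 = 5, hence 10|u| > 50.
Then |1/u − (1/10)| < |u − 10|/50, which is < ε when |u − 10| < 50ε.
Take δ = min(5, 50ε). Then 0 < |u − 10| < δ gives both |u − 10| < 5 and |u − 10| < 50ε, so |1/u − (1/10)| < ε.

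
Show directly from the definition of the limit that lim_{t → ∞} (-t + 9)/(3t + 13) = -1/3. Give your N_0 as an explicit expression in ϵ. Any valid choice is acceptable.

Fix ϵ > 0. We seek N_0 > 0 such that t > N_0 implies |(-t + 9)/(3t + 13) + 1/3| < ϵ.
(-t + 9)/(3t + 13) + 1/3 = (3(-t + 9) − (-1)(3t + 13)) / (3(3t + 13)) = 40/(3(3t + 13)).
For t > 0 we have 3t + 13 > 3t, so |(-t + 9)/(3t + 13) + 1/3| = 40/(3(3t + 13)) < 40/(3·3t) = (40/9)/t.
Thus |(-t + 9)/(3t + 13) + 1/3| < ϵ whenever t > (40/9)/ϵ.
Take N_0 = (40/9)/ϵ. If t > N_0 then |(-t + 9)/(3t + 13) + 1/3| < (40/9)/t < ϵ.

N_0 = (40/9)/ϵ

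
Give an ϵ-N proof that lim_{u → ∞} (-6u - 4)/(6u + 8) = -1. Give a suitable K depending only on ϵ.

K = (2/3)/ϵ

Let ϵ > 0 be given. We seek K > 0 such that u > K implies |(-6u - 4)/(6u + 8) + 1| < ϵ.
(-6u - 4)/(6u + 8) + 1 = (6(-6u - 4) − (-6)(6u + 8)) / (6(6u + 8)) = 24/(6(6u + 8)).
For u > 0 we have 6u + 8 > 6u, so |(-6u - 4)/(6u + 8) + 1| = 24/(6(6u + 8)) < 24/(6·6u) = (2/3)/u.
Thus |(-6u - 4)/(6u + 8) + 1| < ϵ whenever u > (2/3)/ϵ.
Take K = (2/3)/ϵ. If u > K then |(-6u - 4)/(6u + 8) + 1| < (2/3)/u < ϵ.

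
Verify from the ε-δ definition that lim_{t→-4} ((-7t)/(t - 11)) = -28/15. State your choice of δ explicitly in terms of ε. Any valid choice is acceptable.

Let ε > 0. We want δ > 0 with 0 < |t + 4| < δ ⇒ |(-7t)/(t - 11) + 28/15| < ε.
Combining over a common denominator, (-7t)/(t - 11) + 28/15 = [(-7t)·(-15) − 28·(t - 11)] / [(-15)·(t - 11)] = 77(t + 4) / ((-15)(t - 11)).
So |(-7t)/(t - 11) + 28/15| = 77|t + 4| / (15·|t − 11|).
Require δ ≤ 15/2, so |t − 11| ≥ |-15| − |t + 4| > 15 − 15/2 = 15/2.
Hence |(-7t)/(t - 11) + 28/15| < 77|t + 4|/(15·(15/2)) = (154/225)|t + 4|, which is < ε once |t + 4| < (225/154)ε.
Take δ = min(15/2, (225/154)ε). Then 0 < |t + 4| < δ forces both bounds, so |(-7t)/(t - 11) + 28/15| < ε.

δ = min(15/2, (225/154)ε)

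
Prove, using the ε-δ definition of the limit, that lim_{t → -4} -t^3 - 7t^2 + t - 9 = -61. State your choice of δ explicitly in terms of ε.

Suppose ε > 0. We want δ > 0 such that 0 < |t + 4| < δ implies |(-t^3 - 7t^2 + t - 9) + 61| < ε.
(-t^3 - 7t^2 + t - 9) + 61 = -t^3 - 7t^2 + t + 52 = (t + 4)(-t^2 - 3t + 13).
So |(-t^3 - 7t^2 + t - 9) + 61| = |t + 4|·|-t^2 - 3t + 13|.
Require δ ≤ 1. Then |t + 4| < 1 gives |t| < 5, and by the triangle inequality |-t^2 - 3t + 13| ≤ 5^2 + 3·5 + 13 = 53.
Hence |(-t^3 - 7t^2 + t - 9) + 61| ≤ 53|t + 4| < ε provided |t + 4| < ε/53.
Choosing δ = min(1, ε/53) ensures both conditions, hence |(-t^3 - 7t^2 + t - 9) + 61| < ε.

δ = min(1, ε/53)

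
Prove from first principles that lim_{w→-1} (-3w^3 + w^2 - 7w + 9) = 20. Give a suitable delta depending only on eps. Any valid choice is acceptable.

delta = min(1, eps/31)

Fix eps > 0. We want delta > 0 such that 0 < |w + 1| < delta implies |(-3w^3 + w^2 - 7w + 9) − 20| < eps.
(-3w^3 + w^2 - 7w + 9) − 20 = -3w^3 + w^2 - 7w - 11 = (w + 1)(-3w^2 + 4w - 11).
So |(-3w^3 + w^2 - 7w + 9) − 20| = |w + 1|·|-3w^2 + 4w - 11|.
Require delta ≤ 1. Then |w + 1| < 1 gives |w| < 2, and by the triangle inequality |-3w^2 + 4w - 11| ≤ 3·2^2 + 4·2 + 11 = 31.
Hence |(-3w^3 + w^2 - 7w + 9) − 20| ≤ 31|w + 1| < eps provided |w + 1| < eps/31.
Take delta = min(1, eps/31). Then 0 < |w + 1| < delta gives both |w + 1| < 1 and |w + 1| < eps/31, so |(-3w^3 + w^2 - 7w + 9) − 20| < eps.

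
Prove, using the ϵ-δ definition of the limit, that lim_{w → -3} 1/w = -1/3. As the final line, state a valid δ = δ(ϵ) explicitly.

Let ϵ > 0. We seek δ > 0 such that 0 < |w + 3| < δ implies |1/w + 1/3| < ϵ.
|1/w + 1/3| = |-3 − w|/(3·|w|) = |w + 3|/(3|w|).
Require δ ≤ 3/2 so that |w| > 3 − 3/2 = 3/2, hence 3|w| > 9/2.
Then |1/w + 1/3| < |w + 3|/(9/2), which is < ϵ when |w + 3| < (9/2)ϵ.
Take δ = min(3/2, (9/2)ϵ). Then 0 < |w + 3| < δ gives both |w + 3| < 3/2 and |w + 3| < (9/2)ϵ, so |1/w + 1/3| < ϵ.

δ = min(3/2, (9/2)ϵ)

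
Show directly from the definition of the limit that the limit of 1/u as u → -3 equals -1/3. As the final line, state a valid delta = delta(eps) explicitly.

delta = min(3/2, (9/2)eps)

Fix eps > 0. We seek delta > 0 such that 0 < |u + 3| < delta implies |1/u + 1/3| < eps.
|1/u + 1/3| = |-3 − u|/(3·|u|) = |u + 3|/(3|u|).
Require delta ≤ 3/2 so that |u| > 3 − 3/2 = 3/2, hence 3|u| > 9/2.
Then |1/u + 1/3| < |u + 3|/(9/2), which is < eps when |u + 3| < (9/2)eps.
Take delta = min(3/2, (9/2)eps). Then 0 < |u + 3| < delta gives both |u + 3| < 3/2 and |u + 3| < (9/2)eps, so |1/u + 1/3| < eps.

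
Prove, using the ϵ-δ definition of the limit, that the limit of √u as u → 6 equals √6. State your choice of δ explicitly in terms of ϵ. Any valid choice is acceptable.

δ = min(6, √6·ϵ)

Fix ϵ > 0. We want δ > 0 such that 0 < |u − 6| < δ implies |√u − √6| < ϵ.
Rationalise: √u − √6 = (u − 6)/(√u + √6), so |√u − √6| = |u − 6|/(√u + √6).
Restrict δ ≤ 6 so that |u − 6| < 6 forces u > 0, and then √u + √6 > √6.
Hence |√u − √6| < |u − 6|/√6, which is < ϵ once |u − 6| < √6·ϵ.
Take δ = min(6, √6·ϵ). If 0 < |u − 6| < δ then u > 0 and |√u − √6| < |u − 6|/√6 < ϵ.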